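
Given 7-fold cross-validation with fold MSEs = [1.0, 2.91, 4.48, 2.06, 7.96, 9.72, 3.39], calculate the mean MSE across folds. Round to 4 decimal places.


Add all fold MSEs: 31.5200.
Divide by k = 7: 31.5200/7 = 4.5029.

4.5029


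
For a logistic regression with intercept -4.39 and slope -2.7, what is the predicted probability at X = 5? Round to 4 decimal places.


Compute z = -4.39 + (-2.7)(5) = -17.8900.
exp(-z) = 58820441.6757.
P = 1/(1 + 58820441.6757) = 0.0000.

0.0000


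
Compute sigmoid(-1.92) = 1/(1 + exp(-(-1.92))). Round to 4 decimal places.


exp(1.9200) = 6.8210.
1 + exp(-z) = 7.8210.
sigmoid = 1/7.8210 = 0.1279.

0.1279


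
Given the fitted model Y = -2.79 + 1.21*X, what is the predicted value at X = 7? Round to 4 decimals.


Plug X = 7 into Y = -2.79 + 1.21*X:
Y = -2.79 + 8.4700 = 5.6800.

5.6800


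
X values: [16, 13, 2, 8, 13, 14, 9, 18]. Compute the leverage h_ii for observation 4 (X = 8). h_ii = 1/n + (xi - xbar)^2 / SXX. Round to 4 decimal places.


n = 8, xbar = 11.6250.
SXX = sum((xi - xbar)^2) = 181.8750.
h = 1/8 + (8 - 11.6250)^2 / 181.8750 = 0.1973.

0.1973


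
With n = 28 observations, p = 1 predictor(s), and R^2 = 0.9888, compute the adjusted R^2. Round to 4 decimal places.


Plug in: Adj R^2 = 1 - (1 - 0.9888) * 27/26.
= 1 - 0.0112 * 27/26
= 1 - 0.3024 / 26
= 1 - 0.0116 = 0.9884.

0.9884


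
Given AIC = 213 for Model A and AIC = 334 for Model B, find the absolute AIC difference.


|AIC_A - AIC_B| = |213 - 334| = 121.
Model A is preferred (lower AIC).

121


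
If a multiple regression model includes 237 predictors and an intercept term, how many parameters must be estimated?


Total coefficients = number of predictors + 1 (for the intercept).
= 237 + 1 = 238.

238


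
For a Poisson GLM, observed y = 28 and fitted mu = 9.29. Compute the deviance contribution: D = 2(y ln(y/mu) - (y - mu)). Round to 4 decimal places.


First: ln(28/9.29) = 1.103266.
Then: 28 * 1.103266 = 30.891448.
y - mu = 28 - 9.29 = 18.71.
D = 2(30.891448 - 18.71) = 24.362896, which rounds to 24.3629.

24.3629


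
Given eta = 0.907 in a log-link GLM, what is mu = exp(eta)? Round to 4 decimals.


Apply the inverse link:
mu = e^0.907 = 2.4769.

2.4769


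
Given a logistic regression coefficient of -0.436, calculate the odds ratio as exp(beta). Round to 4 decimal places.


Odds ratio = exp(beta) = exp(-0.436).
= 0.6466.

0.6466


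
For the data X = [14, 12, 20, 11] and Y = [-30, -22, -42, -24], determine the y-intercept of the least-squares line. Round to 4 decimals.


First find the slope: b1 = -2.1846.
Means: xbar = 14.2500, ybar = -29.5000.
b0 = ybar - b1 * xbar = -29.5000 - -2.1846 * 14.2500 = 1.6308.

1.6308


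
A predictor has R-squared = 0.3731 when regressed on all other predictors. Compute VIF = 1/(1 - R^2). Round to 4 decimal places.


VIF = 1 / (1 - 0.3731).
= 1 / 0.6269 = 1.5952.

1.5952


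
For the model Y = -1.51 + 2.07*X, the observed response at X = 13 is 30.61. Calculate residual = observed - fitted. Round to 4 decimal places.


Compute yhat = -1.51 + (2.07)(13) = 25.4000.
Residual = actual - predicted = 30.61 - 25.4000 = 5.2100.

5.2100


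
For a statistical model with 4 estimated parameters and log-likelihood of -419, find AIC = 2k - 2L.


AIC = 2*4 - 2*(-419).
= 8 + 838 = 846.

846


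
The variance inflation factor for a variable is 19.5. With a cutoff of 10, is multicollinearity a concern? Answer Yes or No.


The threshold is 10.
VIF = 19.5 is >= 10.
Multicollinearity indication: Yes.

Yes


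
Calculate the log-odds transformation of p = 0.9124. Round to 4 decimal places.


1 - p = 0.0876.
p/(1-p) = 10.4155.
logit = ln(10.4155) = 2.3433.

2.3433


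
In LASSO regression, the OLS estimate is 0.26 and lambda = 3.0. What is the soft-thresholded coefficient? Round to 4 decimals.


Check: |0.26| = 0.26 vs lambda = 3.0.
Since |beta| <= lambda, the coefficient is set to 0.
Soft-thresholded coefficient = 0.0000.

0.0000


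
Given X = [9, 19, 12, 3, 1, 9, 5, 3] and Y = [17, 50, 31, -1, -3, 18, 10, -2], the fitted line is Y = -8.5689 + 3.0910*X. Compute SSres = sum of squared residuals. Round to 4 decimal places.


Predicted values from Y = -8.5689 + 3.0910*X.
Residuals: [-2.2501, -0.1601, 2.4769, -1.7041, 2.4779, -1.2501, 3.1139, -2.7041].
SSres = 38.8388.

38.8388


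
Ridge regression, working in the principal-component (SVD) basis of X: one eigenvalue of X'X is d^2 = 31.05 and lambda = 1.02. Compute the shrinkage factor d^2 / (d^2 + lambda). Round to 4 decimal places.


d^2 + lambda = 31.05 + 1.02 = 32.0700.
Shrinkage factor = 31.05/32.0700 = 0.9682.

0.9682


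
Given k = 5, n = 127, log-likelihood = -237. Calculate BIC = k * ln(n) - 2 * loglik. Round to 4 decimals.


Compute k*ln(n) = 5*ln(127) = 5*4.844187 = 24.220935.
Then -2*loglik = 474.
BIC = 24.220935 + 474 = 498.220935, which rounds to 498.2209.

498.2209


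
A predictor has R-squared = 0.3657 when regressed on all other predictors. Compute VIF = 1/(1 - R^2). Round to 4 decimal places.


Denominator: 1 - 0.3657 = 0.6343.
VIF = 1 / 0.6343 = 1.5765.

1.5765


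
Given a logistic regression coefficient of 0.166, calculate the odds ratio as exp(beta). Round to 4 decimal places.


exp(0.166) = 1.1806.
So the odds ratio is 1.1806.

1.1806


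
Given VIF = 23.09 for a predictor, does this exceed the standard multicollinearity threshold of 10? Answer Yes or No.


Compare VIF = 23.09 to the threshold of 10.
23.09 >= 10, so the answer is Yes.

Yes


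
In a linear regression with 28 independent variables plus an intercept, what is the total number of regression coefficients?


Including the intercept, the model has 28 predictor coefficients + 1 intercept.
Total = 29.

29


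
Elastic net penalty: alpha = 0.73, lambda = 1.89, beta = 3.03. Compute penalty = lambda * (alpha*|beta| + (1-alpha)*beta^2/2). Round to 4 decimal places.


L1 component = 0.73 * |3.03| = 2.2119.
L2 component = 0.27 * 3.03^2 / 2 = 1.2394.
Penalty = 1.89 * (2.2119 + 1.2394) = 1.89 * 3.4513 = 6.5230.

6.5230


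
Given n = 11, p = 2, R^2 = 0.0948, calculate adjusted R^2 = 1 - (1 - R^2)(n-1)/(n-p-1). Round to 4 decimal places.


Using the formula:
(1 - 0.0948) = 0.9052.
Multiply by 10/8: 0.9052 * 10 = 9.0520, then 9.0520 / 8 = 1.1315.
Adj R^2 = 1 - 1.1315 = -0.1315.

-0.1315


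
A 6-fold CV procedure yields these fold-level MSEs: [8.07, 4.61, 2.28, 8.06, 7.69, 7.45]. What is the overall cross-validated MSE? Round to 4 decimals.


Add all fold MSEs: 38.1600.
Divide by k = 6: 38.1600/6 = 6.3600.

6.3600


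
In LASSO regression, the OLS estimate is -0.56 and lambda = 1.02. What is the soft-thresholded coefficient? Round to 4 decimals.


Absolute value: |-0.56| = 0.56.
Compare to lambda = 1.02.
Since |beta| <= lambda, the coefficient is set to 0.

0.0000


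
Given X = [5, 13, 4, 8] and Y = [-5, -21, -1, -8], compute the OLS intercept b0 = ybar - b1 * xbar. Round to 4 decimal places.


Compute b1 = -2.1122 from the OLS formula.
With xbar = 7.5000 and ybar = -8.7500, the intercept is:
b0 = -8.7500 - -2.1122 * 7.5000 = 7.0918.

7.0918


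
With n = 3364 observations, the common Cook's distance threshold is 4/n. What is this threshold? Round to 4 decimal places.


Using the rule of thumb:
Threshold = 4 / 3364 = 0.0012.

0.0012


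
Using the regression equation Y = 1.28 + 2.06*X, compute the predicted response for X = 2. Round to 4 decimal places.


Predicted value:
Y = 1.28 + (2.06)(2) = 1.28 + 4.1200 = 5.4000.

5.4000


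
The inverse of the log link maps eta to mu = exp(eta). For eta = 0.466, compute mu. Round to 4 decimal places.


The inverse log link gives:
mu = exp(0.466) = 1.5936.

1.5936


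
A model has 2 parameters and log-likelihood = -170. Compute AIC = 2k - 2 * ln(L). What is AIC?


Compute:
2k = 2*2 = 4.
-2*loglik = -2*(-170) = 340.
AIC = 4 + 340 = 344.

344


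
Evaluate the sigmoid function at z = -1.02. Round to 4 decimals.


First, exp(1.0200) = 2.7732.
Then sigma(z) = 1/(1 + 2.7732) = 0.2650.

0.2650


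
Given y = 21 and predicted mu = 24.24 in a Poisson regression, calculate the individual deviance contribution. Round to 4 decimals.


y/mu = 21/24.24 = 0.866337 (approx.), and ln(21/24.24) = -0.143482.
y * ln(y/mu) = 21 * -0.143482 = -3.013122.
y - mu = -3.24.
D = 2 * (-3.013122 - -3.24) = 0.453756, which rounds to 0.4538.

0.4538


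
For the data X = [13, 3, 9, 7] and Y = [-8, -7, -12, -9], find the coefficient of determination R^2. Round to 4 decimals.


The fitted line is Y = -7.7692 + -0.1538*X.
SSres = 12.7692, SStot = 14.0000.
R^2 = 1 - SSres/SStot = 0.0879.

0.0879


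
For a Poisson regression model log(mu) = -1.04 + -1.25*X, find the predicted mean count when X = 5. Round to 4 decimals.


eta = -1.04 + -1.25 * 5 = -7.2900.
mu = exp(-7.2900) = 0.0007.

0.0007


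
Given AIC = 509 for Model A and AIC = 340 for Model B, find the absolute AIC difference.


Absolute difference = |509 - 340| = 169.
The model with lower AIC (B) is preferred.

169


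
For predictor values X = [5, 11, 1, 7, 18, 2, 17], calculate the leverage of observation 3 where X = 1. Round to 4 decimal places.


Mean of X: xbar = 8.7143.
SXX = 281.4286.
For X = 1: h = 1/7 + (1 - 8.7143)^2/281.4286 = 0.3543.

0.3543


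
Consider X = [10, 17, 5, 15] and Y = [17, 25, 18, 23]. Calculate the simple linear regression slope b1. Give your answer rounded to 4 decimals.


The sample means are xbar = 11.7500 and ybar = 20.7500.
Compute S_xx = 86.7500 and S_xy = 54.7500.
Slope b1 = S_xy / S_xx = 54.7500 / 86.7500 = 0.6311.

0.6311


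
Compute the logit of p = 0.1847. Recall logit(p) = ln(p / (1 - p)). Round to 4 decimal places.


1 - p = 0.8153.
p/(1-p) = 0.2265.
logit = ln(0.2265) = -1.4848.

-1.4848


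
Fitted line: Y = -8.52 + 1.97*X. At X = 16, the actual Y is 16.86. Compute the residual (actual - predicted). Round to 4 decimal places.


Fitted value at X = 16 is yhat = -8.52 + 1.97*16 = 23.0000.
Residual = 16.86 - 23.0000 = -6.1400.

-6.1400


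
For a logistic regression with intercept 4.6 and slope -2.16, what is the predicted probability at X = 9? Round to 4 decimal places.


Compute z = 4.6 + (-2.16)(9) = -14.8400.
exp(-z) = 2785672.8500.
P = 1/(1 + 2785672.8500) = 0.0000.

0.0000


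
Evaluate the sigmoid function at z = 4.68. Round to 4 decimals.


exp(-4.6800) = 0.0093.
1 + exp(-z) = 1.0093.
sigmoid = 1/1.0093 = 0.9908.

0.9908


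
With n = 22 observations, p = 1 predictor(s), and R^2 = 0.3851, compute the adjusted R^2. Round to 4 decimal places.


Adjusted R^2 = 1 - (1 - R^2) * (n-1)/(n-p-1).
(1 - R^2) = 0.6149.
(n-1)/(n-p-1) = 21/20.
(1 - R^2) * (n-1) = 0.6149 * 21 = 12.9129.
Divide by (n-p-1): 12.9129 / 20 = 0.6456.
Adj R^2 = 1 - 0.6456 = 0.3544.

0.3544


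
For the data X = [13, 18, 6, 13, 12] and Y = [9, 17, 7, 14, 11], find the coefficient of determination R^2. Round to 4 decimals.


Fit the OLS line: b0 = 1.4699, b1 = 0.8169.
SSres = 14.3470.
SStot = 63.2000.
R^2 = 1 - 14.3470/63.2000 = 0.7730.

0.7730


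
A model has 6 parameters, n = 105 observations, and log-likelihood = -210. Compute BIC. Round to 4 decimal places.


ln(105) = 4.653960.
k * ln(n) = 6 * 4.653960 = 27.923760.
-2L = 420.
BIC = 27.923760 + 420 = 447.923760, which rounds to 447.9238.

447.9238


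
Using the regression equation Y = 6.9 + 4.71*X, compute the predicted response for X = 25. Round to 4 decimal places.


Plug X = 25 into Y = 6.9 + 4.71*X:
Y = 6.9 + 117.7500 = 124.6500.

124.6500


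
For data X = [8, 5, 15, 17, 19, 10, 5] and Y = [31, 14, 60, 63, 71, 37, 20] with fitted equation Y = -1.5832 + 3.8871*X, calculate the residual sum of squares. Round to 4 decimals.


For each point, residual = actual - predicted.
Residuals: [1.4864, -3.8523, 3.2767, -1.4975, -1.2717, -0.2878, 2.1477].
Sum of squared residuals = 36.3415.

36.3415


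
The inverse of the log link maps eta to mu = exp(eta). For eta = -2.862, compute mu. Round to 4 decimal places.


mu = exp(eta) = exp(-2.862).
= 0.0572.

0.0572


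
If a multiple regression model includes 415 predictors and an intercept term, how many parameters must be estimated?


Each predictor gets one coefficient, plus one intercept.
Total parameters = 415 + 1 = 416.

416


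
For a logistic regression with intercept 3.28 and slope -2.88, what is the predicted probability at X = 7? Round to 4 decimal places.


z = 3.28 + -2.88 * 7 = -16.8800.
Sigmoid: P = 1 / (1 + exp(16.8800)) = 0.0000.

0.0000


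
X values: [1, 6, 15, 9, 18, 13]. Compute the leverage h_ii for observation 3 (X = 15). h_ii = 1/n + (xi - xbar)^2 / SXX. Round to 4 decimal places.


n = 6, xbar = 10.3333.
SXX = sum((xi - xbar)^2) = 195.3333.
h = 1/6 + (15 - 10.3333)^2 / 195.3333 = 0.2782.

0.2782


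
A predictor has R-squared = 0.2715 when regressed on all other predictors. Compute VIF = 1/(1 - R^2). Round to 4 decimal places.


Using VIF = 1/(1 - R^2_j):
1 - 0.2715 = 0.7285.
VIF = 1.3727.

1.3727


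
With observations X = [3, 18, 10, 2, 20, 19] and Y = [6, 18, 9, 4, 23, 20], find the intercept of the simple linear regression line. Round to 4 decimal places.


Compute b1 = 0.9581 from the OLS formula.
With xbar = 12.0000 and ybar = 13.3333, the intercept is:
b0 = 13.3333 - 0.9581 * 12.0000 = 1.8363.

1.8363


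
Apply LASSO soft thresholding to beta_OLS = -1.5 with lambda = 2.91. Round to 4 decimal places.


Check: |-1.5| = 1.5 vs lambda = 2.91.
Since |beta| <= lambda, the coefficient is set to 0.
Soft-thresholded coefficient = 0.0000.

0.0000


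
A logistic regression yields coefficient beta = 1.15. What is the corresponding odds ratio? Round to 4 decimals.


The odds ratio is computed as:
OR = e^(1.15) = 3.1582.

3.1582


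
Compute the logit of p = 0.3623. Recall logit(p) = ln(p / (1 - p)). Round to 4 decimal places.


Compute the odds: 0.3623/0.6377 = 0.5681.
Take the natural log: ln(0.5681) = -0.5654.

-0.5654


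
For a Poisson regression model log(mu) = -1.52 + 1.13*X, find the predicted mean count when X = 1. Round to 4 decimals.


Linear predictor: eta = -1.52 + (1.13)(1) = -0.3900.
Expected count: mu = exp(-0.3900) = 0.6771.

0.6771


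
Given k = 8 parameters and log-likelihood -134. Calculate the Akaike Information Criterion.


AIC = 2*8 - 2*(-134).
= 16 + 268 = 284.

284


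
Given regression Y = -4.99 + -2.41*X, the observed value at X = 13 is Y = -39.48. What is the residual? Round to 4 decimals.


Predicted = -4.99 + -2.41 * 13 = -36.3200.
Residual = -39.48 - -36.3200 = -3.1600.

-3.1600


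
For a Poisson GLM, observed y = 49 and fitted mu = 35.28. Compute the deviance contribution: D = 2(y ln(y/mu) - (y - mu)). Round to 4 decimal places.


Compute y*ln(y/mu) = 49*ln(49/35.28) = 49*0.328504 = 16.096696.
y - mu = 13.72.
D = 2*(16.096696 - (13.72)) = 4.753392, which rounds to 4.7534.

4.7534


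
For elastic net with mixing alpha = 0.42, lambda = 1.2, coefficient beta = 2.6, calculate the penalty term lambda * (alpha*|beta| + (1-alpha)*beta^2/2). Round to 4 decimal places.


L1 component = 0.42 * |2.6| = 1.0920.
L2 component = 0.58 * 2.6^2 / 2 = 1.9604.
Penalty = 1.2 * (1.0920 + 1.9604) = 1.2 * 3.0524 = 3.6629.

3.6629


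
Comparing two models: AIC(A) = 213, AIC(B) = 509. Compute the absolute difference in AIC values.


|AIC_A - AIC_B| = |213 - 509| = 296.
Model A is preferred (lower AIC).

296


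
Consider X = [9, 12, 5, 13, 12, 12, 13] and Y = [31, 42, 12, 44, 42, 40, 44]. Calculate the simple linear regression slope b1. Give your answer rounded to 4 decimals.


The sample means are xbar = 10.8571 and ybar = 36.4286.
Compute S_xx = 50.8571 and S_xy = 202.4286.
Slope b1 = S_xy / S_xx = 202.4286 / 50.8571 = 3.9803.

3.9803


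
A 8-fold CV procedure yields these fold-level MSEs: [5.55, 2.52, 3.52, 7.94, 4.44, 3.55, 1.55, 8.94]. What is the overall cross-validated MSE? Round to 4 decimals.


Sum of fold MSEs = 38.0100.
Average = 38.0100 / 8 = 4.7513.

4.7513


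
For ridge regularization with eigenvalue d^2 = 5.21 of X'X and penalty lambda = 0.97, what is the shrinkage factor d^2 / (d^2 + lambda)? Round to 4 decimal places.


d^2 + lambda = 5.21 + 0.97 = 6.1800.
Shrinkage factor = 5.21/6.1800 = 0.8430.

0.8430


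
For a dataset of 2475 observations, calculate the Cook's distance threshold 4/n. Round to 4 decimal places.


Cook's distance cutoff = 4/n = 4/2475.
= 0.0016.

0.0016


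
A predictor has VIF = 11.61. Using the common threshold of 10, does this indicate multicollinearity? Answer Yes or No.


Compare VIF = 11.61 to the threshold of 10.
11.61 >= 10, so the answer is Yes.

Yes


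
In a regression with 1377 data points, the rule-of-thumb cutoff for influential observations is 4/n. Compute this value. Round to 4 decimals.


The threshold is 4/n.
4/1377 = 0.0029.

0.0029


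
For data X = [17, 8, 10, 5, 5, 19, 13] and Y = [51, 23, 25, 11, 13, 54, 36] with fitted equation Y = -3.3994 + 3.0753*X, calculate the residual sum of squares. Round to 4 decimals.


Predicted values from Y = -3.3994 + 3.0753*X.
Residuals: [2.1193, 1.7970, -2.3536, -0.9771, 1.0229, -1.0313, -0.5795].
SSres = 16.6605.

16.6605


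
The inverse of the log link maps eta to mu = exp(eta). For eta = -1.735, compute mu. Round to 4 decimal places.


The inverse log link gives:
mu = exp(-1.735) = 0.1764.

0.1764


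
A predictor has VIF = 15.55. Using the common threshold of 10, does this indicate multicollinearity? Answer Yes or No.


Check: VIF = 15.55 vs threshold = 10.
Since 15.55 >= 10, the answer is Yes.

Yes


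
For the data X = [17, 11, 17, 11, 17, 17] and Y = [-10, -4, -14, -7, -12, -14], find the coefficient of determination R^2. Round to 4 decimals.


After computing the OLS fit (b0=7.3333, b1=-1.1667):
SSres = 15.5000, SStot = 80.8333.
R^2 = 1 - 15.5000/80.8333 = 0.8082.

0.8082


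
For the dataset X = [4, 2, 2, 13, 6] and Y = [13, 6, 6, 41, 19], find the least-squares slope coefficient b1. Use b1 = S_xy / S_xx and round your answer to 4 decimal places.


The sample means are xbar = 5.4000 and ybar = 17.0000.
Compute S_xx = 83.2000 and S_xy = 264.0000.
Slope b1 = S_xy / S_xx = 264.0000 / 83.2000 = 3.1731.

3.1731


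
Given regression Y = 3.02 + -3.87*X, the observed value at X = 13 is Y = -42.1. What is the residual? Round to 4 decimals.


Compute yhat = 3.02 + (-3.87)(13) = -47.2900.
Residual = actual - predicted = -42.1 - -47.2900 = 5.1900.

5.1900


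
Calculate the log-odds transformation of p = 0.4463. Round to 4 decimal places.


The odds are p/(1-p) = 0.4463 / 0.5537 = 0.8060.
logit(p) = ln(0.8060) = -0.2156.

-0.2156


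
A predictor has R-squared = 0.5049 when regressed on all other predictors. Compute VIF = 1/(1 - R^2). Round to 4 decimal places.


VIF = 1 / (1 - 0.5049).
= 1 / 0.4951 = 2.0198.

2.0198


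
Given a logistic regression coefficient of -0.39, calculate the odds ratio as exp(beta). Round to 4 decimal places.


Odds ratio = exp(beta) = exp(-0.39).
= 0.6771.

0.6771


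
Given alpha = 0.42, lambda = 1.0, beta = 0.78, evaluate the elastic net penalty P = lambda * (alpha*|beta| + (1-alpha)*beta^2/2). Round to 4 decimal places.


Compute:
L1 = 0.42 * 0.78 = 0.3276.
L2 = 0.58 * 0.78^2 / 2 = 0.1764.
Penalty = 1.0 * (0.3276 + 0.1764) = 0.5040.

0.5040


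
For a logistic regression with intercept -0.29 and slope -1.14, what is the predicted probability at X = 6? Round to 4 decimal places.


z = -0.29 + -1.14 * 6 = -7.1300.
Sigmoid: P = 1 / (1 + exp(7.1300)) = 0.0008.

0.0008


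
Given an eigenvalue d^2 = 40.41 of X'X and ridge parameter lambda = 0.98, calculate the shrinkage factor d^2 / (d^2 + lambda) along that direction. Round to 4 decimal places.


Compute the denominator: 40.41 + 0.98 = 41.3900.
Shrinkage factor = 40.41 / 41.3900 = 0.9763.

0.9763


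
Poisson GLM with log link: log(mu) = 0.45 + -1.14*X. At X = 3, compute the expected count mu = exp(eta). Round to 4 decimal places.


eta = 0.45 + -1.14 * 3 = -2.9700.
mu = exp(-2.9700) = 0.0513.

0.0513


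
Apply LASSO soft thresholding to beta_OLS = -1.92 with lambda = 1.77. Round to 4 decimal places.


Absolute value: |-1.92| = 1.92.
Compare to lambda = 1.77.
Since |beta| > lambda, coefficient = sign(beta)*(|beta| - lambda) = -0.1500.

-0.1500


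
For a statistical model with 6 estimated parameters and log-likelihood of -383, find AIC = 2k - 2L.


Compute:
2k = 2*6 = 12.
-2*loglik = -2*(-383) = 766.
AIC = 12 + 766 = 778.

778


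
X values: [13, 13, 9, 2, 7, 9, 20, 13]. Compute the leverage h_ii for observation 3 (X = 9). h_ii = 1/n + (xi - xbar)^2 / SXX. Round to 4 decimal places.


n = 8, xbar = 10.7500.
SXX = sum((xi - xbar)^2) = 197.5000.
h = 1/8 + (9 - 10.7500)^2 / 197.5000 = 0.1405.

0.1405


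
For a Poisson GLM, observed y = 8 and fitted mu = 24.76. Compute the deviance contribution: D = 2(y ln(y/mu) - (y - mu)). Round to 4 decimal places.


Compute y*ln(y/mu) = 8*ln(8/24.76) = 8*-1.129788 = -9.038304.
y - mu = -16.76.
D = 2*(-9.038304 - (-16.76)) = 15.443392, which rounds to 15.4434.

15.4434


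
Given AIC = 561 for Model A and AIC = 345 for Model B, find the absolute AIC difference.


|AIC_A - AIC_B| = |561 - 345| = 216.
Model B is preferred (lower AIC).

216


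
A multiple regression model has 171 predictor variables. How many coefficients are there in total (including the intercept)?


Each predictor gets one coefficient, plus one intercept.
Total parameters = 171 + 1 = 172.

172


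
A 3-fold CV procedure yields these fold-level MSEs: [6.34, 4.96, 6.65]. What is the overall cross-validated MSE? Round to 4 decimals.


Total MSE across folds = 17.9500.
CV-MSE = 17.9500/3 = 5.9833.

5.9833


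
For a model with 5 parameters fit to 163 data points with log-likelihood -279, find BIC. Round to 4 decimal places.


Compute k*ln(n) = 5*ln(163) = 5*5.093750 = 25.468750.
Then -2*loglik = 558.
BIC = 25.468750 + 558 = 583.468750, which rounds to 583.4688.

583.4688


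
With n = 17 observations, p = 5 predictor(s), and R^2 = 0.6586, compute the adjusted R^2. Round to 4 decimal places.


Using the formula:
(1 - 0.6586) = 0.3414.
Multiply by 16/11: 0.3414 * 16 = 5.4624, then 5.4624 / 11 = 0.4966.
Adj R^2 = 1 - 0.4966 = 0.5034.

0.5034


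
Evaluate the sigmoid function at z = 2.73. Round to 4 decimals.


exp(-2.7300) = 0.0652.
1 + exp(-z) = 1.0652.
sigmoid = 1/1.0652 = 0.9388.

0.9388


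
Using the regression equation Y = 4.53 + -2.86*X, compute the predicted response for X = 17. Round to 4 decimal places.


Substitute X = 17 into the equation:
Y = 4.53 + -2.86 * 17 = 4.53 + -48.6200 = -44.0900.

-44.0900


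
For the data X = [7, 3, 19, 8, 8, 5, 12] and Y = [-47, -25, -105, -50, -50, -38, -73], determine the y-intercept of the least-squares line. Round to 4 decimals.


Compute b1 = -4.9649 from the OLS formula.
With xbar = 8.8571 and ybar = -55.4286, the intercept is:
b0 = -55.4286 - -4.9649 * 8.8571 = -11.4538.

-11.4538


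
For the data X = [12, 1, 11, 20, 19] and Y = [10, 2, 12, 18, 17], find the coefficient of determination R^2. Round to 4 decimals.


Fit the OLS line: b0 = 1.3396, b1 = 0.8302.
SSres = 4.0755.
SStot = 164.8000.
R^2 = 1 - 4.0755/164.8000 = 0.9753.

0.9753


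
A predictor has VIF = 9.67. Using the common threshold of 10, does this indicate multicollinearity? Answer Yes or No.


The threshold is 10.
VIF = 9.67 is < 10.
Multicollinearity indication: No.

No


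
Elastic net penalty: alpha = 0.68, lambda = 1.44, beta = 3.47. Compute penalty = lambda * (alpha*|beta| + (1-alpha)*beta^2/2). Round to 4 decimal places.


Compute:
L1 = 0.68 * 3.47 = 2.3596.
L2 = 0.32 * 3.47^2 / 2 = 1.9265.
Penalty = 1.44 * (2.3596 + 1.9265) = 6.1720.

6.1720


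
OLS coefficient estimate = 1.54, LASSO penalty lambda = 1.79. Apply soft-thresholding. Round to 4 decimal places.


|beta_OLS| = 1.54.
lambda = 1.79.
Since |beta| <= lambda, the coefficient is set to 0.
Result = 0.0000.

0.0000


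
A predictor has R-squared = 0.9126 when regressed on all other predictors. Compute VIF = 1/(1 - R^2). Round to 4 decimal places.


VIF = 1 / (1 - 0.9126).
= 1 / 0.0874 = 11.4416.

11.4416


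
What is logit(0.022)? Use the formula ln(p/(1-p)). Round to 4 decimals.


The odds are p/(1-p) = 0.022 / 0.978 = 0.0225.
logit(p) = ln(0.0225) = -3.7945.

-3.7945


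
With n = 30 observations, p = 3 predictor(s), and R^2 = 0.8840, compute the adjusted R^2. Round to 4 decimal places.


Adjusted R^2 = 1 - (1 - R^2) * (n-1)/(n-p-1).
(1 - R^2) = 0.1160.
(n-1)/(n-p-1) = 29/26.
(1 - R^2) * (n-1) = 0.1160 * 29 = 3.3640.
Divide by (n-p-1): 3.3640 / 26 = 0.1294.
Adj R^2 = 1 - 0.1294 = 0.8706.

0.8706


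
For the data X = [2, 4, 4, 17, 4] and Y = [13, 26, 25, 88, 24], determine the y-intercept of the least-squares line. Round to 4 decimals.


Compute b1 = 4.9113 from the OLS formula.
With xbar = 6.2000 and ybar = 35.2000, the intercept is:
b0 = 35.2000 - 4.9113 * 6.2000 = 4.7500.

4.7500


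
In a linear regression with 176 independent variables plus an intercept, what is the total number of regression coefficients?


Including the intercept, the model has 176 predictor coefficients + 1 intercept.
Total = 177.

177


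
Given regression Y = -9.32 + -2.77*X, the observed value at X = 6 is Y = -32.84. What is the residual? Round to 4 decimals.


Predicted = -9.32 + -2.77 * 6 = -25.9400.
Residual = -32.84 - -25.9400 = -6.9000.

-6.9000


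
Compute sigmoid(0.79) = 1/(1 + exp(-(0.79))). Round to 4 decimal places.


exp(-0.7900) = 0.4538.
1 + exp(-z) = 1.4538.
sigmoid = 1/1.4538 = 0.6878.

0.6878


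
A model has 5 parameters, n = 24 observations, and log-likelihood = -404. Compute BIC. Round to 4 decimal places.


ln(24) = 3.178054.
k * ln(n) = 5 * 3.178054 = 15.890270.
-2L = 808.
BIC = 15.890270 + 808 = 823.890270, which rounds to 823.8903.

823.8903


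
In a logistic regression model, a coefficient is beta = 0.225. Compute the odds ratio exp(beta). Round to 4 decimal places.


The odds ratio is computed as:
OR = e^(0.225) = 1.2523.

1.2523


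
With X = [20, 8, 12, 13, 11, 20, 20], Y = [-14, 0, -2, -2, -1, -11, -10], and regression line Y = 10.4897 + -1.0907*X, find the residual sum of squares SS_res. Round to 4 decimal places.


For each point, residual = actual - predicted.
Residuals: [-2.6757, -1.7641, 0.5987, 1.6894, 0.5080, 0.3243, 1.3243].
Sum of squared residuals = 15.6009.

15.6009


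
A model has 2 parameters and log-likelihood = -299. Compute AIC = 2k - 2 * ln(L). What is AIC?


AIC = 2k - 2*loglik = 2(2) - 2(-299).
= 4 + 598 = 602.

602


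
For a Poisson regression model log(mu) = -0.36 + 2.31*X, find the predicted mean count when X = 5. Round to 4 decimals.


Linear predictor: eta = -0.36 + (2.31)(5) = 11.1900.
Expected count: mu = exp(11.1900) = 72402.7818.

72402.7818


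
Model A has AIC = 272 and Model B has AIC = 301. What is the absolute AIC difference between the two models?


Absolute difference = |272 - 301| = 29.
The model with lower AIC (A) is preferred.

29


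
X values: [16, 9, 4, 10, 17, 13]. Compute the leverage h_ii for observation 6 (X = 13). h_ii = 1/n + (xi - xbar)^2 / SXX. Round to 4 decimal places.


n = 6, xbar = 11.5000.
SXX = sum((xi - xbar)^2) = 117.5000.
h = 1/6 + (13 - 11.5000)^2 / 117.5000 = 0.1858.

0.1858


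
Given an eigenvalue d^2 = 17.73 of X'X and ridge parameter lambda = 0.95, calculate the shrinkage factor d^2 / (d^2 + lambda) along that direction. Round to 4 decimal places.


Denominator = d^2 + lambda = 17.73 + 0.95 = 18.6800.
Shrinkage = 17.73 / 18.6800 = 0.9491.

0.9491


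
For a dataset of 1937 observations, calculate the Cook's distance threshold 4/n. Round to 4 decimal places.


Cook's distance cutoff = 4/n = 4/1937.
= 0.0021.

0.0021


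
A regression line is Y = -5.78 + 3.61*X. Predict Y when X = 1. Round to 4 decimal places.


Predicted value:
Y = -5.78 + (3.61)(1) = -5.78 + 3.6100 = -2.1700.

-2.1700


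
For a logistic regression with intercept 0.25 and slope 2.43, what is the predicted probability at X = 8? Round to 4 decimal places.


Compute z = 0.25 + (2.43)(8) = 19.6900.
exp(-z) = 0.0000.
P = 1/(1 + 0.0000) = 1.0000.

1.0000


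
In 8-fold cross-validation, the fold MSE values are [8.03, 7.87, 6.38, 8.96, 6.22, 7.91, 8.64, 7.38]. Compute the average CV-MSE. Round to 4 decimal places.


Total MSE across folds = 61.3900.
CV-MSE = 61.3900/8 = 7.6738.

7.6738


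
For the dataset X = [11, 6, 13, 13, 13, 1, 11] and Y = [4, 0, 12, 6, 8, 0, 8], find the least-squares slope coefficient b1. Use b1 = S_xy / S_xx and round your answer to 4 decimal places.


First compute the means: xbar = 9.7143, ybar = 5.4286.
Then S_xx = sum((xi - xbar)^2) = 125.4286.
S_xy = sum((xi - xbar)(yi - ybar)) = 100.8571.
b1 = S_xy / S_xx = 100.8571 / 125.4286 = 0.8041.

0.8041


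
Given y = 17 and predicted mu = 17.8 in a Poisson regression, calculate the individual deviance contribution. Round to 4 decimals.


y/mu = 17/17.8 = 0.955056 (approx.), and ln(17/17.8) = -0.045985.
y * ln(y/mu) = 17 * -0.045985 = -0.781745.
y - mu = -0.8.
D = 2 * (-0.781745 - -0.8) = 0.036510, which rounds to 0.0365.

0.0365


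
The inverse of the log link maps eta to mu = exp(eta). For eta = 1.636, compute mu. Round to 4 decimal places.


Apply the inverse link:
mu = e^1.636 = 5.1346.

5.1346


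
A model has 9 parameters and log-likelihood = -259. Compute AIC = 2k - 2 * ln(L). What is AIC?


AIC = 2*9 - 2*(-259).
= 18 + 518 = 536.

536


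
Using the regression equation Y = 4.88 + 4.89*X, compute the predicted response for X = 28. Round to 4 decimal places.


Plug X = 28 into Y = 4.88 + 4.89*X:
Y = 4.88 + 136.9200 = 141.8000.

141.8000


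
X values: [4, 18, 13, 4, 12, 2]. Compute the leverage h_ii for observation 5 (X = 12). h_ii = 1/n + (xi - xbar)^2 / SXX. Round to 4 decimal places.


n = 6, xbar = 8.8333.
SXX = sum((xi - xbar)^2) = 204.8333.
h = 1/6 + (12 - 8.8333)^2 / 204.8333 = 0.2156.

0.2156


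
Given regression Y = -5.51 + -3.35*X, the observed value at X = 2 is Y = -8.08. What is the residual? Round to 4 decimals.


Compute yhat = -5.51 + (-3.35)(2) = -12.2100.
Residual = actual - predicted = -8.08 - -12.2100 = 4.1300.

4.1300


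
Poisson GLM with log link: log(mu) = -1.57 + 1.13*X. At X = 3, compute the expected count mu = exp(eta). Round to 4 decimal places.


eta = -1.57 + 1.13 * 3 = 1.8200.
mu = exp(1.8200) = 6.1719.

6.1719


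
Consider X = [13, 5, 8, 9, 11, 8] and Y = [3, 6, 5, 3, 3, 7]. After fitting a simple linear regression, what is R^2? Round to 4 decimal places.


The fitted line is Y = 8.7632 + -0.4737*X.
SSres = 6.9737, SStot = 15.5000.
R^2 = 1 - SSres/SStot = 0.5501.

0.5501


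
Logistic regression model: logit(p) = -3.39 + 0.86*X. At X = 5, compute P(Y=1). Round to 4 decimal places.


Linear predictor: z = -3.39 + 0.86 * 5 = 0.9100.
P = 1/(1 + exp(-0.9100)) = 1/(1 + 0.4025) = 0.7130.

0.7130


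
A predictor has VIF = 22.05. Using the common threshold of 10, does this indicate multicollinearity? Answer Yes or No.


Compare VIF = 22.05 to the threshold of 10.
22.05 >= 10, so the answer is Yes.

Yes


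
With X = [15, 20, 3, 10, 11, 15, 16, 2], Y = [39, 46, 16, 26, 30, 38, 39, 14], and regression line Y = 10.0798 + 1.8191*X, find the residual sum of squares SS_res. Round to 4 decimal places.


For each point, residual = actual - predicted.
Residuals: [1.6337, -0.4618, 0.4629, -2.2708, -0.0899, 0.6337, -0.1854, 0.2820].
Sum of squared residuals = 8.7766.

8.7766


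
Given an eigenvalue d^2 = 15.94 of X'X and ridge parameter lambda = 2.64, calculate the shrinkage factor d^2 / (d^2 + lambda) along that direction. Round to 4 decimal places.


Denominator = d^2 + lambda = 15.94 + 2.64 = 18.5800.
Shrinkage = 15.94 / 18.5800 = 0.8579.

0.8579


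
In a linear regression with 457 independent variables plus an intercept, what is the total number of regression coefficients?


Including the intercept, the model has 457 predictor coefficients + 1 intercept.
Total = 458.

458


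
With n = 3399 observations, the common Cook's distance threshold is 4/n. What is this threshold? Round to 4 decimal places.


Using the rule of thumb:
Threshold = 4 / 3399 = 0.0012.

0.0012


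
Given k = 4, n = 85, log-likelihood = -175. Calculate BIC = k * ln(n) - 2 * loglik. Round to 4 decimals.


k * ln(n) = 4 * ln(85) = 4 * 4.442651 = 17.770604.
-2 * loglik = -2 * (-175) = 350.
BIC = 17.770604 + 350 = 367.770604, which rounds to 367.7706.

367.7706


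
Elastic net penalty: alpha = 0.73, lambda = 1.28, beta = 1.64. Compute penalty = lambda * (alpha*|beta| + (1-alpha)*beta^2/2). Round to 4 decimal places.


Compute:
L1 = 0.73 * 1.64 = 1.1972.
L2 = 0.27 * 1.64^2 / 2 = 0.3631.
Penalty = 1.28 * (1.1972 + 0.3631) = 1.9972.

1.9972


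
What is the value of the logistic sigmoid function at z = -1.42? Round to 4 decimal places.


exp(1.4200) = 4.1371.
1 + exp(-z) = 5.1371.
sigmoid = 1/5.1371 = 0.1947.

0.1947


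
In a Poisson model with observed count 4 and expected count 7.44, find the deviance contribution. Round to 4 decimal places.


Compute y*ln(y/mu) = 4*ln(4/7.44) = 4*-0.620576 = -2.482304.
y - mu = -3.44.
D = 2*(-2.482304 - (-3.44)) = 1.915392, which rounds to 1.9154.

1.9154


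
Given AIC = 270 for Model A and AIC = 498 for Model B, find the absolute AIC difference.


|AIC_A - AIC_B| = |270 - 498| = 228.
Model A is preferred (lower AIC).

228


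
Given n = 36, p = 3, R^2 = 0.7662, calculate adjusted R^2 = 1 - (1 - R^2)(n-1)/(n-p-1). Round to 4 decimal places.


Adjusted R^2 = 1 - (1 - R^2) * (n-1)/(n-p-1).
(1 - R^2) = 0.2338.
(n-1)/(n-p-1) = 35/32.
(1 - R^2) * (n-1) = 0.2338 * 35 = 8.1830.
Divide by (n-p-1): 8.1830 / 32 = 0.2557.
Adj R^2 = 1 - 0.2557 = 0.7443.

0.7443


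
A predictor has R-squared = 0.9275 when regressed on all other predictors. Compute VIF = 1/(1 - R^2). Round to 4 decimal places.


Using VIF = 1/(1 - R^2_j):
1 - 0.9275 = 0.0725.
VIF = 13.7931.

13.7931


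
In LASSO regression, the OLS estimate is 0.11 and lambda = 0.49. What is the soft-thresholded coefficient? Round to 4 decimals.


|beta_OLS| = 0.11.
lambda = 0.49.
Since |beta| <= lambda, the coefficient is set to 0.
Result = 0.0000.

0.0000


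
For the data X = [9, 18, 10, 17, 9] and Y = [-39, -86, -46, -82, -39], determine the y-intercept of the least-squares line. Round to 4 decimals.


First find the slope: b1 = -5.2315.
Means: xbar = 12.6000, ybar = -58.4000.
b0 = ybar - b1 * xbar = -58.4000 - -5.2315 * 12.6000 = 7.5172.

7.5172


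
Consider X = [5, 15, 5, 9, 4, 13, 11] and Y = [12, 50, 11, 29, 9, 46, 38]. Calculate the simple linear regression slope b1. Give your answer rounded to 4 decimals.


The sample means are xbar = 8.8571 and ybar = 27.8571.
Compute S_xx = 112.8571 and S_xy = 450.8571.
Slope b1 = S_xy / S_xx = 450.8571 / 112.8571 = 3.9949.

3.9949


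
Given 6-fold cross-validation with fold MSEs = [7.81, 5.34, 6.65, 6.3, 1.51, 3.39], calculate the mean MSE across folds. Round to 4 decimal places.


Total MSE across folds = 31.0000.
CV-MSE = 31.0000/6 = 5.1667.

5.1667


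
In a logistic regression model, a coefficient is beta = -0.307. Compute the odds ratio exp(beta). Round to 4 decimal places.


Odds ratio = exp(beta) = exp(-0.307).
= 0.7357.

0.7357


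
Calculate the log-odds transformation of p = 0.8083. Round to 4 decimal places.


1 - p = 0.1917.
p/(1-p) = 4.2165.
logit = ln(4.2165) = 1.4390.

1.4390


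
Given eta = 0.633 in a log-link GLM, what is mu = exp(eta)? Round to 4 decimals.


mu = exp(eta) = exp(0.633).
= 1.8833.

1.8833


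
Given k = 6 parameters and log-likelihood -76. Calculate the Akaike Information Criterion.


Compute:
2k = 2*6 = 12.
-2*loglik = -2*(-76) = 152.
AIC = 12 + 152 = 164.

164


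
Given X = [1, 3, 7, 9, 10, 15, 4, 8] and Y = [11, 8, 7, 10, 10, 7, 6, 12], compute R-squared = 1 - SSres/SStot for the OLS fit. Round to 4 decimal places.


The fitted line is Y = 9.2277 + -0.0495*X.
SSres = 32.5347, SStot = 32.8750.
R^2 = 1 - SSres/SStot = 0.0104.

0.0104


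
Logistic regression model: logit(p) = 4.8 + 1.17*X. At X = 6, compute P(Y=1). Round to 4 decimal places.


Linear predictor: z = 4.8 + 1.17 * 6 = 11.8200.
P = 1/(1 + exp(-11.8200)) = 1/(1 + 0.0000) = 1.0000.

1.0000


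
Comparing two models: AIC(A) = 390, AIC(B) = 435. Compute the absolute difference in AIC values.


|AIC_A - AIC_B| = |390 - 435| = 45.
Model A is preferred (lower AIC).

45


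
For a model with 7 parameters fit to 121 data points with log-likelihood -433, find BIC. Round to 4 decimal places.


ln(121) = 4.795791.
k * ln(n) = 7 * 4.795791 = 33.570537.
-2L = 866.
BIC = 33.570537 + 866 = 899.570537, which rounds to 899.5705.

899.5705


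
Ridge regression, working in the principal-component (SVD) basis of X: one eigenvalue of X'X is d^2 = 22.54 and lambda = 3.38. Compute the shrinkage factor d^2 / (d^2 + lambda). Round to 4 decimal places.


d^2 + lambda = 22.54 + 3.38 = 25.9200.
Shrinkage factor = 22.54/25.9200 = 0.8696.

0.8696


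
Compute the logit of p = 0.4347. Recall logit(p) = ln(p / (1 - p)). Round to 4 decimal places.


The odds are p/(1-p) = 0.4347 / 0.5653 = 0.7690.
logit(p) = ln(0.7690) = -0.2627.

-0.2627


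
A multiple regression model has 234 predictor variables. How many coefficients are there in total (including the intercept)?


Total coefficients = number of predictors + 1 (for the intercept).
= 234 + 1 = 235.

235


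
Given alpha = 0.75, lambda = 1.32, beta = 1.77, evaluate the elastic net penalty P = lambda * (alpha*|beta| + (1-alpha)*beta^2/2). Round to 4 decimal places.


Compute:
L1 = 0.75 * 1.77 = 1.3275.
L2 = 0.25 * 1.77^2 / 2 = 0.3916.
Penalty = 1.32 * (1.3275 + 0.3916) = 2.2692.

2.2692


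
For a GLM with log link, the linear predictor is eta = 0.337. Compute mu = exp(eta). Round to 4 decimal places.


mu = exp(eta) = exp(0.337).
= 1.4007.

1.4007


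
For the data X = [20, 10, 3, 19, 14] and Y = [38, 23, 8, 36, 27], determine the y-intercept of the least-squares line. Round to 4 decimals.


The slope is b1 = 1.7125.
Sample means are xbar = 13.2000 and ybar = 26.4000.
Intercept: b0 = 26.4000 - (1.7125)(13.2000) = 3.7947.

3.7947


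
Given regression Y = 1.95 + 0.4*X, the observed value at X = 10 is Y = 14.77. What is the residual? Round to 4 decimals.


Compute yhat = 1.95 + (0.4)(10) = 5.9500.
Residual = actual - predicted = 14.77 - 5.9500 = 8.8200.

8.8200


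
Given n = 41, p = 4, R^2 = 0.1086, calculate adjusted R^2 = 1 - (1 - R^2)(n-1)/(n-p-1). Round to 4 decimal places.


Plug in: Adj R^2 = 1 - (1 - 0.1086) * 40/36.
= 1 - 0.8914 * 40/36
= 1 - 35.6560 / 36
= 1 - 0.9904 = 0.0096.

0.0096


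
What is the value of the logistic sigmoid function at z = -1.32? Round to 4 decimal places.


First, exp(1.3200) = 3.7434.
Then sigma(z) = 1/(1 + 3.7434) = 0.2108.

0.2108


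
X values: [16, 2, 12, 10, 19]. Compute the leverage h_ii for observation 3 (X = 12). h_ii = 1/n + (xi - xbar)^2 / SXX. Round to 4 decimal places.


Mean of X: xbar = 11.8000.
SXX = 168.8000.
For X = 12: h = 1/5 + (12 - 11.8000)^2/168.8000 = 0.2002.

0.2002


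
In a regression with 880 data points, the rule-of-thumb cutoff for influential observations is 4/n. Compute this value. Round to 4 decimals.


Using the rule of thumb:
Threshold = 4 / 880 = 0.0045.

0.0045


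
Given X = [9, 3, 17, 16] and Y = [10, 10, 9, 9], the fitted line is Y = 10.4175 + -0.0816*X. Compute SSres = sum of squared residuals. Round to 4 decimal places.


Compute predicted values, then residuals = yi - yhat_i.
Residuals: [0.3169, -0.1727, -0.0303, -0.1119].
SSres = sum(residual^2) = 0.1437.

0.1437
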